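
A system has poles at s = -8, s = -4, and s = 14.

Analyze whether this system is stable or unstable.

Pole(s) at s = 14 are not in the left half-plane. System is unstable.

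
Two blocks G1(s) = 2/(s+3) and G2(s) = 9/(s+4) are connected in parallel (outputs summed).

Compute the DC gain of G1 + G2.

Parallel: G_eq = G1 + G2. DC gain = G1(0) + G2(0) = 2/3 + 9/4 = 0.6667 + 2.25 = 2.9167.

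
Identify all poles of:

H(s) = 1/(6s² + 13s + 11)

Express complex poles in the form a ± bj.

Discriminant = 13² - 4×6×11 = 169 - 264 = -95 < 0, so the poles are a complex conjugate pair s = (-13 ± j√95)/(2×6). Real part = -13/(2×6) = -13/12 ≈ -1.0833; imaginary part = ±√95/(2×6) ≈ 0.8122. Poles: s = -1.0833 ± 0.8122j.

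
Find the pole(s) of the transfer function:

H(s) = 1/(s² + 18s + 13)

Discriminant = 18² - 4×1×13 = 324 - 52 = 272 > 0, so two distinct real poles. Using quadratic formula: s = (-18 ± √272)/(2×1) = (-18 ± √272)/2, with √272 ≈ 16.4924. s₁ ≈ -0.7538, s₂ ≈ -17.2462. Poles: s₁ = -0.7538, s₂ = -17.2462.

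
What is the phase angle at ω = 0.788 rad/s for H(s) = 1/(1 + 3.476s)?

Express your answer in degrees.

Phase = -arctan(ωτ) = -arctan(0.788 × 3.476) = -69.9°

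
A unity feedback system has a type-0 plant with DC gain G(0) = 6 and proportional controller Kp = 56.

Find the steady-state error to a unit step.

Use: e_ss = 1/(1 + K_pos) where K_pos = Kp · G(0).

K_pos = Kp · G(0) = 56 × 6 = 336. e_ss = 1/(1 + 336) = 0.0030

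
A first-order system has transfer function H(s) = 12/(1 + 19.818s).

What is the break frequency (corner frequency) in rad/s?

Corner frequency = 1/τ = 1/19.818 = 0.05 rad/s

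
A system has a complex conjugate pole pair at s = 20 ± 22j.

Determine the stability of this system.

Real part of poles is 20 (> 0, right half-plane). Unstable.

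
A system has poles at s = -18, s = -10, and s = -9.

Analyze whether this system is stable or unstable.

All poles are in the left half-plane. System is stable.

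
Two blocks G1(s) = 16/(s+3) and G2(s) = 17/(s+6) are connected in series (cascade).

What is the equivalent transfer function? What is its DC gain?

Series: multiply transfer functions. G_eq = 16/(s+3) × 17/(s+6) = 272/((s+3)(s+6)). DC gain = 272/(3×6) = 15.1111.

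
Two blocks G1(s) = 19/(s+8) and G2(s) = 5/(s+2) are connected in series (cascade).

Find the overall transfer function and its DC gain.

Series: multiply transfer functions. G_eq = 19/(s+8) × 5/(s+2) = 95/((s+8)(s+2)). DC gain = 95/(8×2) = 5.9375.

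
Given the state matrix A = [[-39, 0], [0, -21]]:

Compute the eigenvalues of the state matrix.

For diagonal matrix, eigenvalues are diagonal entries: λ₁ = -39, λ₂ = -21.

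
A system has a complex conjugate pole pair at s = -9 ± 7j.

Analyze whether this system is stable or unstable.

Real part of poles is -9 (< 0, left half-plane). Stable.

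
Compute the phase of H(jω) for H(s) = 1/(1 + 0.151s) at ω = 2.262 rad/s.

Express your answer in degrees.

Phase = -arctan(ωτ) = -arctan(2.262 × 0.151) = -18.9°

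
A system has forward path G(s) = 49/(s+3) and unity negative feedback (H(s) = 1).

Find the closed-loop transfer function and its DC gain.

T(s) = G/(1+GH) = [49/(s+3)] / [1 + 49/(s+3)] = 49/(s+3+49) = 49/(s+52). DC gain = 49/52 = 0.9423.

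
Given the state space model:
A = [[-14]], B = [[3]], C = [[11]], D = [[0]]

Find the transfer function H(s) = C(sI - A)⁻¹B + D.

(sI - A)⁻¹ = 1/(s + 14). H(s) = 11 × 3/(s + 14) + 0 = 33/(s + 14).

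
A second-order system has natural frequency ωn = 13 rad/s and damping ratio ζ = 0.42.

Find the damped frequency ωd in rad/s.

ωd = ωn√(1 - ζ²) = 13√(1 - 0.42²) = 11.8 rad/s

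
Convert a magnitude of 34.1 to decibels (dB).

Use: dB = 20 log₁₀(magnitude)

dB = 20 log₁₀(34.1) = 30.7 dB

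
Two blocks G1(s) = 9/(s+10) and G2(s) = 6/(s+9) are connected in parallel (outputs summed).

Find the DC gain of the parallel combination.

Parallel: G_eq = G1 + G2. DC gain = G1(0) + G2(0) = 9/10 + 6/9 = 0.9 + 0.6667 = 1.5667.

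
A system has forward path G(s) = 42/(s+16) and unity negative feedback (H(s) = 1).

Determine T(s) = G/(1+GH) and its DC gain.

T(s) = G/(1+GH) = [42/(s+16)] / [1 + 42/(s+16)] = 42/(s+16+42) = 42/(s+58). DC gain = 42/58 = 0.7241.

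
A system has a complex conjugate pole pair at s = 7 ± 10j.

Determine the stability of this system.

Real part of poles is 7 (> 0, right half-plane). Unstable.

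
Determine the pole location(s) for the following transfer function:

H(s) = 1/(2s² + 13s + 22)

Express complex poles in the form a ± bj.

Discriminant = 13² - 4×2×22 = 169 - 176 = -7 < 0, so the poles are a complex conjugate pair s = (-13 ± j√7)/(2×2). Real part = -13/(2×2) = -13/4 = -3.25; imaginary part = ±√7/(2×2) ≈ 0.6614. Poles: s = -3.25 ± 0.6614j.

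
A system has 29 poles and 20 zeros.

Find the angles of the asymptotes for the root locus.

n - m = 29 - 20 = 9. Angles: θk = (2k + 1)·180°/9 = 20°, 60°, 100°, 140°, 180°, 220°, 260°, 300°, 340°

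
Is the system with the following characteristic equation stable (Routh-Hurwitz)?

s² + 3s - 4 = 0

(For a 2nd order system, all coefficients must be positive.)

Coefficients: 1, 3, -4. c=-4 not positive, so system is unstable.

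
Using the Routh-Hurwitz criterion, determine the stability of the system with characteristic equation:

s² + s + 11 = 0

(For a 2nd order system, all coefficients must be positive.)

Coefficients: 1, 1, 11. All positive, so system is stable.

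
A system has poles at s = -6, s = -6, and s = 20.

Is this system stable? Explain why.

Pole(s) at s = 20 are not in the left half-plane. System is unstable.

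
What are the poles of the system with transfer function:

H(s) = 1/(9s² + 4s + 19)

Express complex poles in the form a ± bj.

Discriminant = 4² - 4×9×19 = 16 - 684 = -668 < 0, so the poles are a complex conjugate pair s = (-4 ± j√668)/(2×9). Real part = -4/(2×9) = -4/18 ≈ -0.2222; imaginary part = ±√668/(2×9) ≈ 1.4359. Poles: s = -0.2222 ± 1.4359j.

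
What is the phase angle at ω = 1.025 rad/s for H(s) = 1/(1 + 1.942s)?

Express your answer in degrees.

Phase = -arctan(ωτ) = -arctan(1.025 × 1.942) = -63.3°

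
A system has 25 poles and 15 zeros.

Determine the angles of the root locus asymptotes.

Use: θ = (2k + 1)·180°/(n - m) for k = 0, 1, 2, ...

n - m = 25 - 15 = 10. Angles: θk = (2k + 1)·180°/10 = 18°, 54°, 90°, 126°, 162°, 198°, 234°, 270°, 306°, 342°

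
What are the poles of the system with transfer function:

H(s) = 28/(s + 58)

Pole is where denominator = 0: s + 58 = 0, so s = -58.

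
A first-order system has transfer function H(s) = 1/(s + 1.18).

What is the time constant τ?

For H(s) = 1/(s + 1/τ), the pole is at -1/τ = -1.18, so τ = 1/1.18 = 0.8475 s.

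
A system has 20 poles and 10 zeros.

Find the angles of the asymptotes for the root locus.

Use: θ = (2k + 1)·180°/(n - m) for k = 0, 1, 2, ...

n - m = 20 - 10 = 10. Angles: θk = (2k + 1)·180°/10 = 18°, 54°, 90°, 126°, 162°, 198°, 234°, 270°, 306°, 342°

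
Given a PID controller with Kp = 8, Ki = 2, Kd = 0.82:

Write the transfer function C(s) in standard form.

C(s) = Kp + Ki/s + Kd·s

Substituting values: C(s) = 8 + 2/s + 0.82s = (0.82s² + 8s + 2)/s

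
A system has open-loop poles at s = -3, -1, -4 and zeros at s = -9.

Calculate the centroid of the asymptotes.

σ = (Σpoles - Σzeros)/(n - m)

σ = (Σpoles - Σzeros)/(n - m) = (-8 - (-9))/(3 - 1) = 1/2 = 0.5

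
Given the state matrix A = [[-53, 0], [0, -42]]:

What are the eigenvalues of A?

For diagonal matrix, eigenvalues are diagonal entries: λ₁ = -53, λ₂ = -42.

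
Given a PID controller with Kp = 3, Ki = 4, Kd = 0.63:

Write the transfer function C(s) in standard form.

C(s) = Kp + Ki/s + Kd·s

Substituting values: C(s) = 3 + 4/s + 0.63s = (0.63s² + 3s + 4)/s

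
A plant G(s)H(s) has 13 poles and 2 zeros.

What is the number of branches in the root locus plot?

Root locus has n branches where n = number of poles = 13.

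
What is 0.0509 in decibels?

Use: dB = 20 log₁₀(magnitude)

dB = 20 log₁₀(0.0509) = -25.9 dB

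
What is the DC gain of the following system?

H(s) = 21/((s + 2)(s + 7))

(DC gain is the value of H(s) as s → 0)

DC gain = H(0) = 21/(2 × 7) = 21/14 = 1.5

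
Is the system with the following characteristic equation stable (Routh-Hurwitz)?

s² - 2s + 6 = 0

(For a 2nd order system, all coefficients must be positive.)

Coefficients: 1, -2, 6. b=-2 not positive, so system is unstable.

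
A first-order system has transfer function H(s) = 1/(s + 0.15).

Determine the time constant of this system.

For H(s) = 1/(s + 1/τ), the pole is at -1/τ = -0.15, so τ = 1/0.15 = 6.6667 s.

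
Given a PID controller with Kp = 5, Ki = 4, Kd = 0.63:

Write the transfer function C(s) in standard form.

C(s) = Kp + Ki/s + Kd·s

Substituting values: C(s) = 5 + 4/s + 0.63s = (0.63s² + 5s + 4)/s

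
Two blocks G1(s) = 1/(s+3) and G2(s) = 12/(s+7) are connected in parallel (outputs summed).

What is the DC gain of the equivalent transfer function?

Parallel: G_eq = G1 + G2. DC gain = G1(0) + G2(0) = 1/3 + 12/7 = 0.3333 + 1.7143 = 2.0476.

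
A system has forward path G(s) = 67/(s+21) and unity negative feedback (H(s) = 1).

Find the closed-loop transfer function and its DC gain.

T(s) = G/(1+GH) = [67/(s+21)] / [1 + 67/(s+21)] = 67/(s+21+67) = 67/(s+88). DC gain = 67/88 = 0.7614.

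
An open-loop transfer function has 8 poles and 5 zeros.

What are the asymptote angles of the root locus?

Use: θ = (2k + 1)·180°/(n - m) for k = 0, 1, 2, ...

n - m = 8 - 5 = 3. Angles: θk = (2k + 1)·180°/3 = 60°, 180°, 300°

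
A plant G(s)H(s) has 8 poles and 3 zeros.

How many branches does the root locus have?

Root locus has n branches where n = number of poles = 8.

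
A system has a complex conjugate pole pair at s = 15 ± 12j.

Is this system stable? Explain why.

Real part of poles is 15 (> 0, right half-plane). Unstable.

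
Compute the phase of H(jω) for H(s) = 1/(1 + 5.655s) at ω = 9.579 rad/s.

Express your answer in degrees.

Phase = -arctan(ωτ) = -arctan(9.579 × 5.655) = -88.9°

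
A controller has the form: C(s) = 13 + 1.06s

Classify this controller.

This is a Proportional-Derivative (PD) controller.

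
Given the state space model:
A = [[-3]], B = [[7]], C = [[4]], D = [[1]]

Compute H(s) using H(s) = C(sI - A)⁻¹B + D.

(sI - A)⁻¹ = 1/(s + 3). H(s) = 4×7/(s + 3) + 1 = (s + 31)/(s + 3).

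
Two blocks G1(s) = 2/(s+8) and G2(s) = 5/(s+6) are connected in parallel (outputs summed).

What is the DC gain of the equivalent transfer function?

Parallel: G_eq = G1 + G2. DC gain = G1(0) + G2(0) = 2/8 + 5/6 = 0.25 + 0.8333 = 1.0833.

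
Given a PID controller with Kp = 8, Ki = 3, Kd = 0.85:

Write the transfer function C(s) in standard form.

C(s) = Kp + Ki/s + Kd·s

Substituting values: C(s) = 8 + 3/s + 0.85s = (0.85s² + 8s + 3)/s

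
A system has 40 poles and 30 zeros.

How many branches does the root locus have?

Root locus has n branches where n = number of poles = 40.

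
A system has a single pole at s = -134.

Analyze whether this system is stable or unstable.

Pole at s = -134 is in the left half-plane. Stable.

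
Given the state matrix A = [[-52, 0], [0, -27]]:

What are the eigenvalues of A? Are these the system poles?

For diagonal matrix, eigenvalues are diagonal entries: λ₁ = -52, λ₂ = -27. Eigenvalues of A = system poles.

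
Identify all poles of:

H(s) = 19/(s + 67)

Pole is where denominator = 0: s + 67 = 0, so s = -67.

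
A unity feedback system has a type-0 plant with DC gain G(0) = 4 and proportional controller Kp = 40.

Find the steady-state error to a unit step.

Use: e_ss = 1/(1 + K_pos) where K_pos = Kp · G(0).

K_pos = Kp · G(0) = 40 × 4 = 160. e_ss = 1/(1 + 160) = 0.0062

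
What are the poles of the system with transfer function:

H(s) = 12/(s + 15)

Pole is where denominator = 0: s + 15 = 0, so s = -15.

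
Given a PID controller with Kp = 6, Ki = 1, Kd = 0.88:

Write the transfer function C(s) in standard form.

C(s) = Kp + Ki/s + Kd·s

Substituting values: C(s) = 6 + 1/s + 0.88s = (0.88s² + 6s + 1)/s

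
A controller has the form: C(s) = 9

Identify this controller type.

This is a Proportional (P) controller.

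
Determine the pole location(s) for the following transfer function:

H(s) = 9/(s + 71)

Pole is where denominator = 0: s + 71 = 0, so s = -71.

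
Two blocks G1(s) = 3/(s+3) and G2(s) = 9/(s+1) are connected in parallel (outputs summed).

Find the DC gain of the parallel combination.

Parallel: G_eq = G1 + G2. DC gain = G1(0) + G2(0) = 3/3 + 9/1 = 1 + 9 = 10.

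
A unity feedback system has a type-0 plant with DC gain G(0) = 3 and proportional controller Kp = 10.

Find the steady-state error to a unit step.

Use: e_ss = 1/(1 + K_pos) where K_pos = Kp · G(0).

K_pos = Kp · G(0) = 10 × 3 = 30. e_ss = 1/(1 + 30) = 0.0323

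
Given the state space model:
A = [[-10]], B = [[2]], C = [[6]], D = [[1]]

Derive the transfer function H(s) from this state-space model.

(sI - A)⁻¹ = 1/(s + 10). H(s) = 6×2/(s + 10) + 1 = (s + 22)/(s + 10).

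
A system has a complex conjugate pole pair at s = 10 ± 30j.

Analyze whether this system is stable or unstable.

Real part of poles is 10 (> 0, right half-plane). Unstable.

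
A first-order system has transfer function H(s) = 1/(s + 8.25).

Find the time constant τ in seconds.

For H(s) = 1/(s + 1/τ), the pole is at -1/τ = -8.25, so τ = 1/8.25 = 0.1212 s.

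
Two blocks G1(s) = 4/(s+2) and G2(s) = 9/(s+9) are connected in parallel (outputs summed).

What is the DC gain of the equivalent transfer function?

Parallel: G_eq = G1 + G2. DC gain = G1(0) + G2(0) = 4/2 + 9/9 = 2 + 1 = 3.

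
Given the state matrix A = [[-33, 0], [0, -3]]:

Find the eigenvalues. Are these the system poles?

For diagonal matrix, eigenvalues are diagonal entries: λ₁ = -33, λ₂ = -3. Eigenvalues of A = system poles.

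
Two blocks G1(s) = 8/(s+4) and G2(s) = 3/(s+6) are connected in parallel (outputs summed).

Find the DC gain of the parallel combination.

Parallel: G_eq = G1 + G2. DC gain = G1(0) + G2(0) = 8/4 + 3/6 = 2 + 0.5 = 2.5.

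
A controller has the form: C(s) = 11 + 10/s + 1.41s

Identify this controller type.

This is a Proportional-Integral-Derivative (PID) controller.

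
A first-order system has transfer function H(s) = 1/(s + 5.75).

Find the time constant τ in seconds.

For H(s) = 1/(s + 1/τ), the pole is at -1/τ = -5.75, so τ = 1/5.75 = 0.1739 s.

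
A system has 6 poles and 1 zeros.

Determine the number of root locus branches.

Root locus has n branches where n = number of poles = 6.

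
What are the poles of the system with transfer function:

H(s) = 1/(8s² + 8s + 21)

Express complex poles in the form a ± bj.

Discriminant = 8² - 4×8×21 = 64 - 672 = -608 < 0, so the poles are a complex conjugate pair s = (-8 ± j√608)/(2×8). Real part = -8/(2×8) = -8/16 = -0.5; imaginary part = ±√608/(2×8) ≈ 1.5411. Poles: s = -0.5 ± 1.5411j.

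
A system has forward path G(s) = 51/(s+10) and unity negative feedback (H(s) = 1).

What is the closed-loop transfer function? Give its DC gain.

T(s) = G/(1+GH) = [51/(s+10)] / [1 + 51/(s+10)] = 51/(s+10+51) = 51/(s+61). DC gain = 51/61 = 0.8361.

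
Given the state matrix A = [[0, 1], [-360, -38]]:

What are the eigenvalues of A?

det(A - λI) = λ² - (-38)λ + 360 = (λ - (-18))(λ - (-20)). Eigenvalues: -18, -20.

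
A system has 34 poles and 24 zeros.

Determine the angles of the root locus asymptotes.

n - m = 34 - 24 = 10. Angles: θk = (2k + 1)·180°/10 = 18°, 54°, 90°, 126°, 162°, 198°, 234°, 270°, 306°, 342°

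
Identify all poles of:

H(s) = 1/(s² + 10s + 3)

Discriminant = 10² - 4×1×3 = 100 - 12 = 88 > 0, so two distinct real poles. Using quadratic formula: s = (-10 ± √88)/(2×1) = (-10 ± √88)/2, with √88 ≈ 9.3808. s₁ ≈ -0.3096, s₂ ≈ -9.6904. Poles: s₁ = -0.3096, s₂ = -9.6904.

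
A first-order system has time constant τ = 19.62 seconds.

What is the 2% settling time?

For first-order system, 2% settling time ≈ 4τ = 4 × 19.62 = 78.48 s.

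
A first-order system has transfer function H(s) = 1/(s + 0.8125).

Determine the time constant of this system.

For H(s) = 1/(s + 1/τ), the pole is at -1/τ = -0.8125, so τ = 1/0.8125 = 1.2308 s.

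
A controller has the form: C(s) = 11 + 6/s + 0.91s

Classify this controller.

This is a Proportional-Integral-Derivative (PID) controller.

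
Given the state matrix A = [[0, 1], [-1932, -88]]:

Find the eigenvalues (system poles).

det(A - λI) = λ² - (-88)λ + 1932 = (λ - (-46))(λ - (-42)). Eigenvalues: -46, -42.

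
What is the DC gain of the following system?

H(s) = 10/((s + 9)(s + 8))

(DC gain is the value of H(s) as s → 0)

DC gain = H(0) = 10/(9 × 8) = 10/72 = 0.1389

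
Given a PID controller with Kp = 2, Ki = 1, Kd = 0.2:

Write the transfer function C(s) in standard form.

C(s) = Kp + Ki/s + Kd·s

Substituting values: C(s) = 2 + 1/s + 0.2s = (0.2s² + 2s + 1)/s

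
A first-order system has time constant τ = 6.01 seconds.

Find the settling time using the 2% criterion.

For first-order system, 2% settling time ≈ 4τ = 4 × 6.01 = 24.04 s.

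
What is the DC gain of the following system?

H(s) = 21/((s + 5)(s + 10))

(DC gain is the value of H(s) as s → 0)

DC gain = H(0) = 21/(5 × 10) = 21/50 = 0.42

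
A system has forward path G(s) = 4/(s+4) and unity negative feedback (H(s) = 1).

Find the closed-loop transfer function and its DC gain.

T(s) = G/(1+GH) = [4/(s+4)] / [1 + 4/(s+4)] = 4/(s+4+4) = 4/(s+8). DC gain = 4/8 = 0.5.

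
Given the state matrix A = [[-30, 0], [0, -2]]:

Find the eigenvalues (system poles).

For diagonal matrix, eigenvalues are diagonal entries: λ₁ = -30, λ₂ = -2.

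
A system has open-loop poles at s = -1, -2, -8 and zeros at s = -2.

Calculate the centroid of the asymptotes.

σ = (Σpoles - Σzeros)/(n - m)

σ = (Σpoles - Σzeros)/(n - m) = (-11 - (-2))/(3 - 1) = -9/2 = -4.5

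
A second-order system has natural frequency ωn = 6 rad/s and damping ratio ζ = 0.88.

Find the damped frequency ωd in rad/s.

ωd = ωn√(1 - ζ²) = 6√(1 - 0.88²) = 2.85 rad/s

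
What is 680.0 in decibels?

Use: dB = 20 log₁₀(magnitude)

dB = 20 log₁₀(680.0) = 56.7 dB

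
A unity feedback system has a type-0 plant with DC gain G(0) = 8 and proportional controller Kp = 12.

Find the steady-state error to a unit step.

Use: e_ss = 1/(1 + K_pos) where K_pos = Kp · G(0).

K_pos = Kp · G(0) = 12 × 8 = 96. e_ss = 1/(1 + 96) = 0.0103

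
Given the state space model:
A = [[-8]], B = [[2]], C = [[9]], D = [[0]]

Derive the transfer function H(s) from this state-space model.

(sI - A)⁻¹ = 1/(s + 8). H(s) = 9 × 2/(s + 8) + 0 = 18/(s + 8).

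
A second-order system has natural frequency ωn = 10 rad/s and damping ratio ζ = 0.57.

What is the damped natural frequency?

ωd = ωn√(1 - ζ²) = 10√(1 - 0.57²) = 8.22 rad/s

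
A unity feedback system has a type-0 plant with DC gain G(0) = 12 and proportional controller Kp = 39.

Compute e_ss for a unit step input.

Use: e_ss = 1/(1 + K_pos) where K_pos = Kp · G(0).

K_pos = Kp · G(0) = 39 × 12 = 468. e_ss = 1/(1 + 468) = 0.0021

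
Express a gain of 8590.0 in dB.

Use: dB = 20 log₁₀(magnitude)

dB = 20 log₁₀(8590.0) = 78.7 dB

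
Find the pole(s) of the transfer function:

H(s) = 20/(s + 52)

Pole is where denominator = 0: s + 52 = 0, so s = -52.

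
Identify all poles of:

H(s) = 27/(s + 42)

Pole is where denominator = 0: s + 42 = 0, so s = -42.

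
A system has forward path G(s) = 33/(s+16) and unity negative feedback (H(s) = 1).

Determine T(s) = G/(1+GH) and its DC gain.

T(s) = G/(1+GH) = [33/(s+16)] / [1 + 33/(s+16)] = 33/(s+16+33) = 33/(s+49). DC gain = 33/49 = 0.6735.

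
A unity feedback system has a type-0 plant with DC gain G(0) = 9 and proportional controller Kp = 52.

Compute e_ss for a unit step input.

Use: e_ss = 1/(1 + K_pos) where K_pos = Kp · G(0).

K_pos = Kp · G(0) = 52 × 9 = 468. e_ss = 1/(1 + 468) = 0.0021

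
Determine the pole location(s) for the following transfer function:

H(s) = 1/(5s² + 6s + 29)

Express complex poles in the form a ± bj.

Discriminant = 6² - 4×5×29 = 36 - 580 = -544 < 0, so the poles are a complex conjugate pair s = (-6 ± j√544)/(2×5). Real part = -6/(2×5) = -6/10 = -0.6; imaginary part = ±√544/(2×5) ≈ 2.3324. Poles: s = -0.6 ± 2.3324j.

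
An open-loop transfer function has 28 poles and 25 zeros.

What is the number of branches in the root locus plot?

Root locus has n branches where n = number of poles = 28.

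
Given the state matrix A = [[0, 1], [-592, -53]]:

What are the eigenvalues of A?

det(A - λI) = λ² - (-53)λ + 592 = (λ - (-37))(λ - (-16)). Eigenvalues: -37, -16.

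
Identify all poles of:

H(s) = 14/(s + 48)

Pole is where denominator = 0: s + 48 = 0, so s = -48.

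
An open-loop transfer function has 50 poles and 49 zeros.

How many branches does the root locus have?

Root locus has n branches where n = number of poles = 50.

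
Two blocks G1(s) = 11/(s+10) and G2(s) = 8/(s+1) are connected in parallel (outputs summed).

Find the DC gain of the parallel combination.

Parallel: G_eq = G1 + G2. DC gain = G1(0) + G2(0) = 11/10 + 8/1 = 1.1 + 8 = 9.1.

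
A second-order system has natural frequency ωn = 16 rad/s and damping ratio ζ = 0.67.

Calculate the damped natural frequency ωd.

ωd = ωn√(1 - ζ²) = 16√(1 - 0.67²) = 11.88 rad/s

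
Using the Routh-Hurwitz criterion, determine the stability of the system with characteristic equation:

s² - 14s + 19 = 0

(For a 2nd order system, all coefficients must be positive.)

Coefficients: 1, -14, 19. b=-14 not positive, so system is unstable.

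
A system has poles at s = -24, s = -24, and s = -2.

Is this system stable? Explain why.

All poles are in the left half-plane. System is stable.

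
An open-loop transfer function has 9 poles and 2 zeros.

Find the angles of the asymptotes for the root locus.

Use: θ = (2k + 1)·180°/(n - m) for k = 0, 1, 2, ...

n - m = 9 - 2 = 7. Angles: θk = (2k + 1)·180°/7 = 25.71°, 77.14°, 128.57°, 180°, 231.43°, 282.86°, 334.29°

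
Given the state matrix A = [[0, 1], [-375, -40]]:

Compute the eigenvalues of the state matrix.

det(A - λI) = λ² - (-40)λ + 375 = (λ - (-25))(λ - (-15)). Eigenvalues: -25, -15.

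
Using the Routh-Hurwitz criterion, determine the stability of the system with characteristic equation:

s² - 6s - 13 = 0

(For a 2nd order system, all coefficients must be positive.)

Coefficients: 1, -6, -13. b=-6, c=-13 not positive, so system is unstable.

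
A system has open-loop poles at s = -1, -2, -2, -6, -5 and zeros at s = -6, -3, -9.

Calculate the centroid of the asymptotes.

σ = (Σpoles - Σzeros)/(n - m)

σ = (Σpoles - Σzeros)/(n - m) = (-16 - (-18))/(5 - 3) = 2/2 = 1.0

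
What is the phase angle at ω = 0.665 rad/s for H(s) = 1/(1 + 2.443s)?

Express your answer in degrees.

Phase = -arctan(ωτ) = -arctan(0.665 × 2.443) = -58.4°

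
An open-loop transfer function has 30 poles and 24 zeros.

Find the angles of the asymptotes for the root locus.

n - m = 30 - 24 = 6. Angles: θk = (2k + 1)·180°/6 = 30°, 90°, 150°, 210°, 270°, 330°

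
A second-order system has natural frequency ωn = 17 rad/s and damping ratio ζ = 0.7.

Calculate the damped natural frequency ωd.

ωd = ωn√(1 - ζ²) = 17√(1 - 0.7²) = 12.14 rad/s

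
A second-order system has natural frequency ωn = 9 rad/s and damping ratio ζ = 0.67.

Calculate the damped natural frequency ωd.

ωd = ωn√(1 - ζ²) = 9√(1 - 0.67²) = 6.68 rad/s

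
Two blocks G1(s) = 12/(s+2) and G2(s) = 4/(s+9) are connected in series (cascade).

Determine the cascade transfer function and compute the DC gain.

Series: multiply transfer functions. G_eq = 12/(s+2) × 4/(s+9) = 48/((s+2)(s+9)). DC gain = 48/(2×9) = 2.6667.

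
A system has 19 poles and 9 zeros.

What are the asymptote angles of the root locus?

n - m = 19 - 9 = 10. Angles: θk = (2k + 1)·180°/10 = 18°, 54°, 90°, 126°, 162°, 198°, 234°, 270°, 306°, 342°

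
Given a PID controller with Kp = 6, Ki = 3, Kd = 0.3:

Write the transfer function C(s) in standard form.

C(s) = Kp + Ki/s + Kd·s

Substituting values: C(s) = 6 + 3/s + 0.3s = (0.3s² + 6s + 3)/s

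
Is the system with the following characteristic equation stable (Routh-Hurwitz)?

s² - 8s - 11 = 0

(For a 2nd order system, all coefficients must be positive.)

Coefficients: 1, -8, -11. b=-8, c=-11 not positive, so system is unstable.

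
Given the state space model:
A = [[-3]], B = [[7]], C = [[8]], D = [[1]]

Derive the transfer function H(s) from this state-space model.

(sI - A)⁻¹ = 1/(s + 3). H(s) = 8×7/(s + 3) + 1 = (s + 59)/(s + 3).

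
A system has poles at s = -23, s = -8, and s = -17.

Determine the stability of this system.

All poles are in the left half-plane. System is stable.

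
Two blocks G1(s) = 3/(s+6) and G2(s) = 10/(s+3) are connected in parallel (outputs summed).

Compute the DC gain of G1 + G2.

Parallel: G_eq = G1 + G2. DC gain = G1(0) + G2(0) = 3/6 + 10/3 = 0.5 + 3.3333 = 3.8333.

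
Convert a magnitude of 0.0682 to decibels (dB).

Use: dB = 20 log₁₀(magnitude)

dB = 20 log₁₀(0.0682) = -23.3 dB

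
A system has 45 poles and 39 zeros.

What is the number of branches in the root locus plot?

Root locus has n branches where n = number of poles = 45.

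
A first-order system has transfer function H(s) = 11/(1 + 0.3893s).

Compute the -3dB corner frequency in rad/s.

Corner frequency = 1/τ = 1/0.3893 = 2.569 rad/s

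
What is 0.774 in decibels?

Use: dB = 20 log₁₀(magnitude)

dB = 20 log₁₀(0.774) = -2.2 dB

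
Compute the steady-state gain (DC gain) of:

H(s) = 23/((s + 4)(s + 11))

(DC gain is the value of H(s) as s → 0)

DC gain = H(0) = 23/(4 × 11) = 23/44 = 0.5227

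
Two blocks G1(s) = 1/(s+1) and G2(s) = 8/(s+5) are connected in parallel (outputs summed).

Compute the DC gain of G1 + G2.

Parallel: G_eq = G1 + G2. DC gain = G1(0) + G2(0) = 1/1 + 8/5 = 1 + 1.6 = 2.6.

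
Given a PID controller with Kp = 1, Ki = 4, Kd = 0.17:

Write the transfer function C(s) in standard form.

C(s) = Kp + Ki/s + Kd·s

Substituting values: C(s) = 1 + 4/s + 0.17s = (0.17s² + s + 4)/s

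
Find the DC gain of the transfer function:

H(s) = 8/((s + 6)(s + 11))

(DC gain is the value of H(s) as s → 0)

DC gain = H(0) = 8/(6 × 11) = 8/66 = 0.1212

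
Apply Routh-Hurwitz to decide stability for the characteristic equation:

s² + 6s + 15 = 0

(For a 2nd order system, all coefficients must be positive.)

Coefficients: 1, 6, 15. All positive, so system is stable.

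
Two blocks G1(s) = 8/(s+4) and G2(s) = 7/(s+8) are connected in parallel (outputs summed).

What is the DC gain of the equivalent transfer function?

Parallel: G_eq = G1 + G2. DC gain = G1(0) + G2(0) = 8/4 + 7/8 = 2 + 0.875 = 2.875.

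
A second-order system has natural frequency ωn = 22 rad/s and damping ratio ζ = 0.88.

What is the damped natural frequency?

ωd = ωn√(1 - ζ²) = 22√(1 - 0.88²) = 10.45 rad/s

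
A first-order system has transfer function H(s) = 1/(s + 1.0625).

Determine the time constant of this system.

For H(s) = 1/(s + 1/τ), the pole is at -1/τ = -1.0625, so τ = 1/1.0625 = 0.9412 s.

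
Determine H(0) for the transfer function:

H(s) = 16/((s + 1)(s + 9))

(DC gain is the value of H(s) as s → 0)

DC gain = H(0) = 16/(1 × 9) = 16/9 = 1.7778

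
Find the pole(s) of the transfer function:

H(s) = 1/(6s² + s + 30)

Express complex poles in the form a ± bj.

Discriminant = 1² - 4×6×30 = 1 - 720 = -719 < 0, so the poles are a complex conjugate pair s = (-1 ± j√719)/(2×6). Real part = -1/(2×6) = -1/12 ≈ -0.0833; imaginary part = ±√719/(2×6) ≈ 2.2345. Poles: s = -0.0833 ± 2.2345j.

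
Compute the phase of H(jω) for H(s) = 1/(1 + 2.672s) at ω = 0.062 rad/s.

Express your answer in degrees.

Phase = -arctan(ωτ) = -arctan(0.062 × 2.672) = -9.4°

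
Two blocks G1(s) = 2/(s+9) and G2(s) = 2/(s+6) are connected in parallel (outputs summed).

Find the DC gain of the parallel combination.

Parallel: G_eq = G1 + G2. DC gain = G1(0) + G2(0) = 2/9 + 2/6 = 0.2222 + 0.3333 = 0.5556.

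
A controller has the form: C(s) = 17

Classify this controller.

This is a Proportional (P) controller.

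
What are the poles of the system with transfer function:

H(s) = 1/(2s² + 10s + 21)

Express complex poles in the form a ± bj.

Discriminant = 10² - 4×2×21 = 100 - 168 = -68 < 0, so the poles are a complex conjugate pair s = (-10 ± j√68)/(2×2). Real part = -10/(2×2) = -10/4 = -2.5; imaginary part = ±√68/(2×2) ≈ 2.0616. Poles: s = -2.5 ± 2.0616j.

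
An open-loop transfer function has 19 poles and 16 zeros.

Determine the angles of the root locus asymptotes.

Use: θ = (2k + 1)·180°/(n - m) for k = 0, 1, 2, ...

n - m = 19 - 16 = 3. Angles: θk = (2k + 1)·180°/3 = 60°, 180°, 300°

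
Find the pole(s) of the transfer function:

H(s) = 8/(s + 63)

Pole is where denominator = 0: s + 63 = 0, so s = -63.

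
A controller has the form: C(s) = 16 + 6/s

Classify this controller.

This is a Proportional-Integral (PI) controller.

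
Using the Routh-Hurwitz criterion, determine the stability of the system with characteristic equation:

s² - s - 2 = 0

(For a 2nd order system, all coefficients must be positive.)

Coefficients: 1, -1, -2. b=-1, c=-2 not positive, so system is unstable.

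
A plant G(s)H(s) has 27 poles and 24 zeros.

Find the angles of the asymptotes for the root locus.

n - m = 27 - 24 = 3. Angles: θk = (2k + 1)·180°/3 = 60°, 180°, 300°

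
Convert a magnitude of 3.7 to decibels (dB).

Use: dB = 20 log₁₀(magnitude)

dB = 20 log₁₀(3.7) = 11.4 dB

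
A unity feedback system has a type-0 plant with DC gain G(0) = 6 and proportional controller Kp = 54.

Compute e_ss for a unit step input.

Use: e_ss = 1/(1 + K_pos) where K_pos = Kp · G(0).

K_pos = Kp · G(0) = 54 × 6 = 324. e_ss = 1/(1 + 324) = 0.0031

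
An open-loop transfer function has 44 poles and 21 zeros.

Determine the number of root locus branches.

Root locus has n branches where n = number of poles = 44.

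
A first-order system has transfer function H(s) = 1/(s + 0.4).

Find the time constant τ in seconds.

For H(s) = 1/(s + 1/τ), the pole is at -1/τ = -0.4, so τ = 1/0.4 = 2.5 s.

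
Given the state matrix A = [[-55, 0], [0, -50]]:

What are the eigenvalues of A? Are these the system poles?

For diagonal matrix, eigenvalues are diagonal entries: λ₁ = -55, λ₂ = -50. Eigenvalues of A = system poles.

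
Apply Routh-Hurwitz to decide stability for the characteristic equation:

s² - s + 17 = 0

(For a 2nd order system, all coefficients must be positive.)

Coefficients: 1, -1, 17. b=-1 not positive, so system is unstable.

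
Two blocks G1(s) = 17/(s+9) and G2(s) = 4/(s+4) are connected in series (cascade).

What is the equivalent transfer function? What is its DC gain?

Series: multiply transfer functions. G_eq = 17/(s+9) × 4/(s+4) = 68/((s+9)(s+4)). DC gain = 68/(9×4) = 1.8889.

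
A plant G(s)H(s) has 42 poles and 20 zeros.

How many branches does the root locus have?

Root locus has n branches where n = number of poles = 42.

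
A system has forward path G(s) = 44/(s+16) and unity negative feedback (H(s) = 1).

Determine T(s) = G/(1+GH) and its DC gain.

T(s) = G/(1+GH) = [44/(s+16)] / [1 + 44/(s+16)] = 44/(s+16+44) = 44/(s+60). DC gain = 44/60 = 0.7333.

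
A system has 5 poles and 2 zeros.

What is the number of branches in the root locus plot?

Root locus has n branches where n = number of poles = 5.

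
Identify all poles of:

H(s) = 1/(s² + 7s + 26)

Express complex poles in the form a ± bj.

Discriminant = 7² - 4×1×26 = 49 - 104 = -55 < 0, so the poles are a complex conjugate pair s = (-7 ± j√55)/(2×1). Real part = -7/(2×1) = -7/2 = -3.5; imaginary part = ±√55/(2×1) ≈ 3.7081. Poles: s = -3.5 ± 3.7081j.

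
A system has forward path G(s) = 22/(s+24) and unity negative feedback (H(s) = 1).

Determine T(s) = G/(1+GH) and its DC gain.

T(s) = G/(1+GH) = [22/(s+24)] / [1 + 22/(s+24)] = 22/(s+24+22) = 22/(s+46). DC gain = 22/46 = 0.4783.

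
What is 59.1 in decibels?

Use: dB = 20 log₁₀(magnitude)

dB = 20 log₁₀(59.1) = 35.4 dB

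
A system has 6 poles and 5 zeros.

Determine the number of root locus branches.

Root locus has n branches where n = number of poles = 6.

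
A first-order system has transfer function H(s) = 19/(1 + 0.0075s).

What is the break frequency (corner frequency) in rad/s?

Corner frequency = 1/τ = 1/0.0075 = 133.333 rad/s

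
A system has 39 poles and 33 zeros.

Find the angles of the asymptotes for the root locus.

n - m = 39 - 33 = 6. Angles: θk = (2k + 1)·180°/6 = 30°, 90°, 150°, 210°, 270°, 330°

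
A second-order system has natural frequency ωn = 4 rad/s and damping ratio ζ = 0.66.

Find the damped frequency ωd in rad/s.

ωd = ωn√(1 - ζ²) = 4√(1 - 0.66²) = 3.01 rad/s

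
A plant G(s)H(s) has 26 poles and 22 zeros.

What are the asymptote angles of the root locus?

n - m = 26 - 22 = 4. Angles: θk = (2k + 1)·180°/4 = 45°, 135°, 225°, 315°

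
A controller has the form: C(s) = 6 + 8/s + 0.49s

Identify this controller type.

This is a Proportional-Integral-Derivative (PID) controller.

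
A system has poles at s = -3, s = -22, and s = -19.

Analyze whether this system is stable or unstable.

All poles are in the left half-plane. System is stable.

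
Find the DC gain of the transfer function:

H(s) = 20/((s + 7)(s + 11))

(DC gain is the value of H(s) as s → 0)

DC gain = H(0) = 20/(7 × 11) = 20/77 = 0.2597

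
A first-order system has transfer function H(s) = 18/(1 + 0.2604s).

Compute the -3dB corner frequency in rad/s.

Corner frequency = 1/τ = 1/0.2604 = 3.84 rad/s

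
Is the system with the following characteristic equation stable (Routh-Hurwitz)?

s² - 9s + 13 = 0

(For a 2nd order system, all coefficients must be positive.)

Coefficients: 1, -9, 13. b=-9 not positive, so system is unstable.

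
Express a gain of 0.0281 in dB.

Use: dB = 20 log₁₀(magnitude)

dB = 20 log₁₀(0.0281) = -31.0 dB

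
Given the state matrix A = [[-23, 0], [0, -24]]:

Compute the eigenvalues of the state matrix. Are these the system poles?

For diagonal matrix, eigenvalues are diagonal entries: λ₁ = -23, λ₂ = -24. Eigenvalues of A = system poles.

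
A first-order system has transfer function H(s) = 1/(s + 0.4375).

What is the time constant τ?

For H(s) = 1/(s + 1/τ), the pole is at -1/τ = -0.4375, so τ = 1/0.4375 = 2.2857 s.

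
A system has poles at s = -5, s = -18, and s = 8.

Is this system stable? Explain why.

Pole(s) at s = 8 are not in the left half-plane. System is unstable.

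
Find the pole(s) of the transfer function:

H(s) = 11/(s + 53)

Pole is where denominator = 0: s + 53 = 0, so s = -53.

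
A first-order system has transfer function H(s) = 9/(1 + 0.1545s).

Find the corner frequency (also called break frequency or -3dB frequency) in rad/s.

Corner frequency = 1/τ = 1/0.1545 = 6.472 rad/s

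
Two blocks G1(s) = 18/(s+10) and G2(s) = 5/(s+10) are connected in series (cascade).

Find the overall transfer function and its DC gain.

Series: multiply transfer functions. G_eq = 18/(s+10) × 5/(s+10) = 90/((s+10)(s+10)). DC gain = 90/(10×10) = 0.9.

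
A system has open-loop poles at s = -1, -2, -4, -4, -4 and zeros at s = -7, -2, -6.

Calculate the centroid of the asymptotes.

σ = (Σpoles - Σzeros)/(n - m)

σ = (Σpoles - Σzeros)/(n - m) = (-15 - (-15))/(5 - 3) = 0/2 = 0.0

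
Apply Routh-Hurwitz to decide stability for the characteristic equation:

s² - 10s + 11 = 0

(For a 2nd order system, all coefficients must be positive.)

Coefficients: 1, -10, 11. b=-10 not positive, so system is unstable.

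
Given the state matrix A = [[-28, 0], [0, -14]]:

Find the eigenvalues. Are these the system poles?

For diagonal matrix, eigenvalues are diagonal entries: λ₁ = -28, λ₂ = -14. Eigenvalues of A = system poles.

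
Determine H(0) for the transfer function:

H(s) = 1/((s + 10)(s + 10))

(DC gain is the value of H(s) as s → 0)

DC gain = H(0) = 1/(10 × 10) = 1/100 = 0.01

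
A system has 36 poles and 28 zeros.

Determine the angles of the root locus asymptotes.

n - m = 36 - 28 = 8. Angles: θk = (2k + 1)·180°/8 = 22.5°, 67.5°, 112.5°, 157.5°, 202.5°, 247.5°, 292.5°, 337.5°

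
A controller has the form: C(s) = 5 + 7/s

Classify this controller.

This is a Proportional-Integral (PI) controller.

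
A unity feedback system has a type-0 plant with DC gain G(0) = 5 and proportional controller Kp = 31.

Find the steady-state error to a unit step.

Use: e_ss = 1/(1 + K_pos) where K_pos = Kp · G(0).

K_pos = Kp · G(0) = 31 × 5 = 155. e_ss = 1/(1 + 155) = 0.0064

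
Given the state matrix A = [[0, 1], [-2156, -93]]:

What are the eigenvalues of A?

det(A - λI) = λ² - (-93)λ + 2156 = (λ - (-49))(λ - (-44)). Eigenvalues: -49, -44.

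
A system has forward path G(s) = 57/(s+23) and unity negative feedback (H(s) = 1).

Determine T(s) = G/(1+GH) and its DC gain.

T(s) = G/(1+GH) = [57/(s+23)] / [1 + 57/(s+23)] = 57/(s+23+57) = 57/(s+80). DC gain = 57/80 = 0.7125.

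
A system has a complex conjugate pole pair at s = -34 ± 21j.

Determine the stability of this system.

Real part of poles is -34 (< 0, left half-plane). Stable.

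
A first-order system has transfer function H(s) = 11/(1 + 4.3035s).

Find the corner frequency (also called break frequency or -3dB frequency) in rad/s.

Corner frequency = 1/τ = 1/4.3035 = 0.232 rad/s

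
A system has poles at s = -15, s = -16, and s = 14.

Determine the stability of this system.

Pole(s) at s = 14 are not in the left half-plane. System is unstable.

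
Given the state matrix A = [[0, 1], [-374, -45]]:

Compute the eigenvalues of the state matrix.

det(A - λI) = λ² - (-45)λ + 374 = (λ - (-11))(λ - (-34)). Eigenvalues: -11, -34.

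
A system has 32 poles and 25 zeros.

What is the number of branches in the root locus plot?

Root locus has n branches where n = number of poles = 32.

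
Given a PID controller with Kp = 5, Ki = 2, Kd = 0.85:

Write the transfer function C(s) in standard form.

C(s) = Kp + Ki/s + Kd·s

Substituting values: C(s) = 5 + 2/s + 0.85s = (0.85s² + 5s + 2)/s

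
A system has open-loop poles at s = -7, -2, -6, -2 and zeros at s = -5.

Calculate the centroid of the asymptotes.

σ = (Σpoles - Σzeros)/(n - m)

σ = (Σpoles - Σzeros)/(n - m) = (-17 - (-5))/(4 - 1) = -12/3 = -4.0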